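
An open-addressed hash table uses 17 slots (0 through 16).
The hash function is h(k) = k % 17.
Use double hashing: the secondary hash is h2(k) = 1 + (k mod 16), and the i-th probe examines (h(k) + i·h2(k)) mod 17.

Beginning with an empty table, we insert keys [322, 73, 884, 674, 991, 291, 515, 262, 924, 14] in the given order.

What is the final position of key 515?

9

322 hashes to 16; slot 16 is free -> place at 16.
73 hashes to 5; slot 5 is free -> place at 5.
884 hashes to 0; slot 0 is free -> place at 0.
674 hashes to 11; slot 11 is free -> place at 11.
991 hashes to 5, h2=16; 5 taken -> place at 4.
291 hashes to 2; slot 2 is free -> place at 2.
515 hashes to 5, h2=4; 5 taken -> place at 9.
262 hashes to 7; slot 7 is free -> place at 7.
924 hashes to 6; slot 6 is free -> place at 6.
14 hashes to 14; slot 14 is free -> place at 14.
Table: [884, ∅, 291, ∅, 991, 73, 924, 262, ∅, 515, ∅, 674, ∅, ∅, 14, ∅, 322]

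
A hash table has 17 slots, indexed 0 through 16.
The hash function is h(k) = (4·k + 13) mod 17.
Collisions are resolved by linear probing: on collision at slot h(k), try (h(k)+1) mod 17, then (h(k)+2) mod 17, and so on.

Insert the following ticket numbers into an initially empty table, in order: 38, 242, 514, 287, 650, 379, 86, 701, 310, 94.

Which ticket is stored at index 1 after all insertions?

Insert 38: h=12, slot 12 empty → index 12.
Insert 242: h=12, slot 12 occupied → index 13.
Insert 514: h=12, slots 12,13 occupied → index 14.
Insert 287: h=5, slot 5 empty → index 5.
Insert 650: h=12, slots 12,13,14 occupied → index 15.
Insert 379: h=16, slot 16 empty → index 16.
Insert 86: h=0, slot 0 empty → index 0.
Insert 701: h=12, slots 12,13,14,15,16,0 occupied → index 1.
Insert 310: h=12, slots 12,13,14,15,16,0,1 occupied → index 2.
Insert 94: h=15, slots 15,16,0,1,2 occupied → index 3.
Table: [86, 701, 310, 94, -, 287, -, -, -, -, -, -, 38, 242, 514, 650, 379]

701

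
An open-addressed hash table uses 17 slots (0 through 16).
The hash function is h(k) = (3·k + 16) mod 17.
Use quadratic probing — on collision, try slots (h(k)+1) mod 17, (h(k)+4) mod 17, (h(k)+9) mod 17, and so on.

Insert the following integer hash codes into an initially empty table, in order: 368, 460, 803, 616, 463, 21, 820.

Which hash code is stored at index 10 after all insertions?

21

368 hashes to 15; slot 15 is free → place at 15.
460 hashes to 2; slot 2 is free → place at 2.
803 hashes to 11; slot 11 is free → place at 11.
616 hashes to 11; 11 taken → place at 12.
463 hashes to 11; 11,12,15 taken → place at 3.
21 hashes to 11; 11,12,15,3 taken → place at 10.
820 hashes to 11; 11,12,15,3,10,2 taken → place at 13.
Table: [., ., 460, 463, ., ., ., ., ., ., 21, 803, 616, 820, ., 368, .]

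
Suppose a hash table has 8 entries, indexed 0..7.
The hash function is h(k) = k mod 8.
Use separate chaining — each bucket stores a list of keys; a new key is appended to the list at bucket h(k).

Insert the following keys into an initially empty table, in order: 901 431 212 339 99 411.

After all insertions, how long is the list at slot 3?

3

Insert 901: h=5, bucket 5 empty -> new chain.
Insert 431: h=7, bucket 7 empty -> new chain.
Insert 212: h=4, bucket 4 empty -> new chain.
Insert 339: h=3, bucket 3 empty -> new chain.
Insert 99: h=3, bucket 3 nonempty -> append to chain.
Insert 411: h=3, bucket 3 nonempty -> append to chain.
Final buckets:
0: _
1: _
2: _
3: 339 -> 99 -> 411
4: 212
5: 901
6: _
7: 431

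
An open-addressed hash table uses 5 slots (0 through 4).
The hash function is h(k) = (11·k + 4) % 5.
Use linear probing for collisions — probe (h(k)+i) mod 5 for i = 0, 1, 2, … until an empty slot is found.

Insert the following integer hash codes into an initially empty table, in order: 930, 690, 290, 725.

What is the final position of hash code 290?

930 hashes to 4; slot 4 is free -> place at 4.
690 hashes to 4; 4 taken -> place at 0.
290 hashes to 4; 4,0 taken -> place at 1.
725 hashes to 4; 4,0,1 taken -> place at 2.
Table: [690, 290, 725, ., 930]

1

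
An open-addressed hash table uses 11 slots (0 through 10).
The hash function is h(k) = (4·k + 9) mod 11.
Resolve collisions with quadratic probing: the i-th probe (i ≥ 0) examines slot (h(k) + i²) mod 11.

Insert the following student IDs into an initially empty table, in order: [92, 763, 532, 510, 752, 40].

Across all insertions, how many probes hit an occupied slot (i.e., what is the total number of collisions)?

11

Insert 92: h=3, slot 3 empty -> index 3.
Insert 763: h=3, slot 3 occupied -> index 4.
Insert 532: h=3, slots 3,4 occupied -> index 7.
Insert 510: h=3, slots 3,4,7 occupied -> index 1.
Insert 752: h=3, slots 3,4,7,1 occupied -> index 8.
Insert 40: h=4, slot 4 occupied -> index 5.
Table: [., 510, ., 92, 763, 40, ., 532, 752, ., .]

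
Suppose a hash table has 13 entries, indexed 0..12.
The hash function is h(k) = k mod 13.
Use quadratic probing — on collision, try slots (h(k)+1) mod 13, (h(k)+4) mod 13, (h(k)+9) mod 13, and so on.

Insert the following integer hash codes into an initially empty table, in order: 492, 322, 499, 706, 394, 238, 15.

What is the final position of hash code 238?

492: h=11 -> slot 11
322: h=10 -> slot 10
499: h=5 -> slot 5
706: h=4 -> slot 4
394: h=4, probe 4,5,8 -> slot 8
238: h=4, probe 4,5,8,0 -> slot 0
15: h=2 -> slot 2
Table: [238, _, 15, _, 706, 499, _, _, 394, _, 322, 492, _]

0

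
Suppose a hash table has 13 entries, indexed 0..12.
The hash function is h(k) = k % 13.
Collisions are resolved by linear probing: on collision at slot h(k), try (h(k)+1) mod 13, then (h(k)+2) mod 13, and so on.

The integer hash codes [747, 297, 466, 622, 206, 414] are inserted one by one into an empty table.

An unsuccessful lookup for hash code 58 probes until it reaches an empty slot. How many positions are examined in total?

747: h=6 -> slot 6
297: h=11 -> slot 11
466: h=11, probe 11,12 -> slot 12
622: h=11, probe 11,12,0 -> slot 0
206: h=11, probe 11,12,0,1 -> slot 1
414: h=11, probe 11,12,0,1,2 -> slot 2
Table: [622, 206, 414, -, -, -, 747, -, -, -, -, 297, 466]
Lookup 58: h=6, probe 6,7 → slot 7 empty, not found.

2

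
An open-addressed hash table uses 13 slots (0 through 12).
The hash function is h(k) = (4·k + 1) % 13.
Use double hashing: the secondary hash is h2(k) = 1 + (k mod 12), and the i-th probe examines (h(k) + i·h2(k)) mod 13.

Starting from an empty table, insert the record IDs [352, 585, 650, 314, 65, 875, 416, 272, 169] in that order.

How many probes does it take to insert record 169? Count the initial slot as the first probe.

352 hashes to 5; slot 5 is free → place at 5.
585 hashes to 1; slot 1 is free → place at 1.
650 hashes to 1, h2=3; 1 taken → place at 4.
314 hashes to 9; slot 9 is free → place at 9.
65 hashes to 1, h2=6; 1 taken → place at 7.
875 hashes to 4, h2=12; 4 taken → place at 3.
416 hashes to 1, h2=9; 1 taken → place at 10.
272 hashes to 10, h2=9; 10 taken → place at 6.
169 hashes to 1, h2=2; 1,3,5,7,9 taken → place at 11.
Table: [-, 585, -, 875, 650, 352, 272, 65, -, 314, 416, 169, -]

6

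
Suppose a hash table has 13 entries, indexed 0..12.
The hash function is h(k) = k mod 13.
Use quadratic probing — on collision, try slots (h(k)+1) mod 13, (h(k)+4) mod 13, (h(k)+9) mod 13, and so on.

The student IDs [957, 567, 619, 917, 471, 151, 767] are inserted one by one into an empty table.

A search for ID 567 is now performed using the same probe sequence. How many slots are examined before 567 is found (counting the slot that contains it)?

2

957 hashes to 8; slot 8 is free -> place at 8.
567 hashes to 8; 8 taken -> place at 9.
619 hashes to 8; 8,9 taken -> place at 12.
917 hashes to 7; slot 7 is free -> place at 7.
471 hashes to 3; slot 3 is free -> place at 3.
151 hashes to 8; 8,9,12 taken -> place at 4.
767 hashes to 0; slot 0 is free -> place at 0.
Table: [767, ∅, ∅, 471, 151, ∅, ∅, 917, 957, 567, ∅, ∅, 619]
Lookup 567: h=8, probe 8,9 → found at 9.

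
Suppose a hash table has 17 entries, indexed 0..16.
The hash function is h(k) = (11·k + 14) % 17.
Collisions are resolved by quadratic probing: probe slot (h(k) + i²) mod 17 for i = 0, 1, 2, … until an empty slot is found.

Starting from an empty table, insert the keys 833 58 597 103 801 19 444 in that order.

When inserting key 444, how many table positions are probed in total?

5

833 hashes to 14; slot 14 is free → place at 14.
58 hashes to 6; slot 6 is free → place at 6.
597 hashes to 2; slot 2 is free → place at 2.
103 hashes to 8; slot 8 is free → place at 8.
801 hashes to 2; 2 taken → place at 3.
19 hashes to 2; 2,3,6 taken → place at 11.
444 hashes to 2; 2,3,6,11 taken → place at 1.
Table: [-, 444, 597, 801, -, -, 58, -, 103, -, -, 19, -, -, 833, -, -]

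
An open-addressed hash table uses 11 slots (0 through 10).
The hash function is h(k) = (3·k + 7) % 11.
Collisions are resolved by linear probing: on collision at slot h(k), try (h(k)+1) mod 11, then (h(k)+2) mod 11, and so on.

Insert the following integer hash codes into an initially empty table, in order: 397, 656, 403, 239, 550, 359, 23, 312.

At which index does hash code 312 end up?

397: h=10 -> slot 10
656: h=6 -> slot 6
403: h=6, probe 6,7 -> slot 7
239: h=9 -> slot 9
550: h=7, probe 7,8 -> slot 8
359: h=6, probe 6,7,8,9,10,0 -> slot 0
23: h=10, probe 10,0,1 -> slot 1
312: h=8, probe 8,9,10,0,1,2 -> slot 2
Table: [359, 23, 312, ., ., ., 656, 403, 550, 239, 397]

2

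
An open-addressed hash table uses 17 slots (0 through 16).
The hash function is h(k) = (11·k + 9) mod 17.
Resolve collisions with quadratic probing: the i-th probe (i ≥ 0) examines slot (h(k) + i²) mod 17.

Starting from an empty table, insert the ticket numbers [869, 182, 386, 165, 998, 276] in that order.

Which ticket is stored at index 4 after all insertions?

869 hashes to 14; slot 14 is free => place at 14.
182 hashes to 5; slot 5 is free => place at 5.
386 hashes to 5; 5 taken => place at 6.
165 hashes to 5; 5,6 taken => place at 9.
998 hashes to 5; 5,6,9,14 taken => place at 4.
276 hashes to 2; slot 2 is free => place at 2.
Table: [—, —, 276, —, 998, 182, 386, —, —, 165, —, —, —, —, 869, —, —]

998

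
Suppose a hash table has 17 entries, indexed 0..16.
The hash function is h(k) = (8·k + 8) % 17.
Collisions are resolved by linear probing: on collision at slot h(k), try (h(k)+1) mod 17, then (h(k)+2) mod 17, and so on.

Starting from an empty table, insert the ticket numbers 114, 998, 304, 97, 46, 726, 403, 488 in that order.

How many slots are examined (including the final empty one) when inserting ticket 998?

2

Insert 114: h=2, slot 2 empty => index 2.
Insert 998: h=2, slot 2 occupied => index 3.
Insert 304: h=9, slot 9 empty => index 9.
Insert 97: h=2, slots 2,3 occupied => index 4.
Insert 46: h=2, slots 2,3,4 occupied => index 5.
Insert 726: h=2, slots 2,3,4,5 occupied => index 6.
Insert 403: h=2, slots 2,3,4,5,6 occupied => index 7.
Insert 488: h=2, slots 2,3,4,5,6,7 occupied => index 8.
Table: [∅, ∅, 114, 998, 97, 46, 726, 403, 488, 304, ∅, ∅, ∅, ∅, ∅, ∅, ∅]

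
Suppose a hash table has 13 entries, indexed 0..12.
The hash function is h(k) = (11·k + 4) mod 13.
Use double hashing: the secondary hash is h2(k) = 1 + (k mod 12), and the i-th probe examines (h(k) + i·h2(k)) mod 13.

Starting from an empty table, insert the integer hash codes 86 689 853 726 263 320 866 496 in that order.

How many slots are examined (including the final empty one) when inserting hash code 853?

86 hashes to 1; slot 1 is free → place at 1.
689 hashes to 4; slot 4 is free → place at 4.
853 hashes to 1, h2=2; 1 taken → place at 3.
726 hashes to 8; slot 8 is free → place at 8.
263 hashes to 11; slot 11 is free → place at 11.
320 hashes to 1, h2=9; 1 taken → place at 10.
866 hashes to 1, h2=3; 1,4 taken → place at 7.
496 hashes to 0; slot 0 is free → place at 0.
Table: [496, 86, ∅, 853, 689, ∅, ∅, 866, 726, ∅, 320, 263, ∅]

2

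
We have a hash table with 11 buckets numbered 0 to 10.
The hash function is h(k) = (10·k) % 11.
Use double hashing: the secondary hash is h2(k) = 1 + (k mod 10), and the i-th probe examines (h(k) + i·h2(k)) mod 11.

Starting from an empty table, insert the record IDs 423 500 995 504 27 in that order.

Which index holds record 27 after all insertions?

3

423: h=6 => slot 6
500: h=6, h2=1, probe 6,7 => slot 7
995: h=6, h2=6, probe 6,1 => slot 1
504: h=2 => slot 2
27: h=6, h2=8, probe 6,3 => slot 3
Table: [∅, 995, 504, 27, ∅, ∅, 423, 500, ∅, ∅, ∅]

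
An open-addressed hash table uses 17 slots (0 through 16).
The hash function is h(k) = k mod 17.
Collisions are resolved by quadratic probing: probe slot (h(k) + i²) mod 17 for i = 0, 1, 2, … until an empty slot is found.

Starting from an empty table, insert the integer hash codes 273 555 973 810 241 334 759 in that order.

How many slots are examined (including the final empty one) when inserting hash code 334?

273: h=1 -> slot 1
555: h=11 -> slot 11
973: h=4 -> slot 4
810: h=11, probe 11,12 -> slot 12
241: h=3 -> slot 3
334: h=11, probe 11,12,15 -> slot 15
759: h=11, probe 11,12,15,3,10 -> slot 10
Table: [∅, 273, ∅, 241, 973, ∅, ∅, ∅, ∅, ∅, 759, 555, 810, ∅, ∅, 334, ∅]

3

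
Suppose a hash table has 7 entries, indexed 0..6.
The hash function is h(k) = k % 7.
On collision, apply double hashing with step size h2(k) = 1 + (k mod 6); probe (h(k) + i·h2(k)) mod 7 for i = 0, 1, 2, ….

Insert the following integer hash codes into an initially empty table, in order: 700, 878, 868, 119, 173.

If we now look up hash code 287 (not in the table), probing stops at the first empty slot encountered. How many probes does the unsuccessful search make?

6

700 hashes to 0; slot 0 is free => place at 0.
878 hashes to 3; slot 3 is free => place at 3.
868 hashes to 0, h2=5; 0 taken => place at 5.
119 hashes to 0, h2=6; 0 taken => place at 6.
173 hashes to 5, h2=6; 5 taken => place at 4.
Table: [700, ∅, ∅, 878, 173, 868, 119]
Lookup 287: h=0, h2=6, probe 0,6,5,4,3,2 → slot 2 empty, not found.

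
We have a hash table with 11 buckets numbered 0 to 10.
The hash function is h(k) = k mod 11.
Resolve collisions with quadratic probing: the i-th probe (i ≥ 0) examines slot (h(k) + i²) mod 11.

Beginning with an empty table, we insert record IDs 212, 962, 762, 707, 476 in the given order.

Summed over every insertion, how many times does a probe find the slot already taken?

6

212: h=3 => slot 3
962: h=5 => slot 5
762: h=3, probe 3,4 => slot 4
707: h=3, probe 3,4,7 => slot 7
476: h=3, probe 3,4,7,1 => slot 1
Table: [-, 476, -, 212, 762, 962, -, 707, -, -, -]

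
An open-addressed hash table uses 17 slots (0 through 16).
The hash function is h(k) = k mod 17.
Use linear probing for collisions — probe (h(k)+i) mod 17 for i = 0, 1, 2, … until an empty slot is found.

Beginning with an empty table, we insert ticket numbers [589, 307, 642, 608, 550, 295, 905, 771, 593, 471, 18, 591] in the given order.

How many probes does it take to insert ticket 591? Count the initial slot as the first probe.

4

589 hashes to 11; slot 11 is free → place at 11.
307 hashes to 1; slot 1 is free → place at 1.
642 hashes to 13; slot 13 is free → place at 13.
608 hashes to 13; 13 taken → place at 14.
550 hashes to 6; slot 6 is free → place at 6.
295 hashes to 6; 6 taken → place at 7.
905 hashes to 4; slot 4 is free → place at 4.
771 hashes to 6; 6,7 taken → place at 8.
593 hashes to 15; slot 15 is free → place at 15.
471 hashes to 12; slot 12 is free → place at 12.
18 hashes to 1; 1 taken → place at 2.
591 hashes to 13; 13,14,15 taken → place at 16.
Table: [., 307, 18, ., 905, ., 550, 295, 771, ., ., 589, 471, 642, 608, 593, 591]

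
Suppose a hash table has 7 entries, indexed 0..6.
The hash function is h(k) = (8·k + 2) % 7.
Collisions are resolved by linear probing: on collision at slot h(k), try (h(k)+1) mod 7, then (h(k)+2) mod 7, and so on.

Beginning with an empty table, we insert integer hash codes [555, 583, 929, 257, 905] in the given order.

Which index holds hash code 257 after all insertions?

1

555 hashes to 4; slot 4 is free → place at 4.
583 hashes to 4; 4 taken → place at 5.
929 hashes to 0; slot 0 is free → place at 0.
257 hashes to 0; 0 taken → place at 1.
905 hashes to 4; 4,5 taken → place at 6.
Table: [929, 257, ∅, ∅, 555, 583, 905]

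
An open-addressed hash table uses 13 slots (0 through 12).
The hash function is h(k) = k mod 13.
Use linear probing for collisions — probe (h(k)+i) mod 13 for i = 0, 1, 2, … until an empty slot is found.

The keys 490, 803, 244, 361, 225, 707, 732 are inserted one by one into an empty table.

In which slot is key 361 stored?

12

490: h=9 → slot 9
803: h=10 → slot 10
244: h=10, probe 10,11 → slot 11
361: h=10, probe 10,11,12 → slot 12
225: h=4 → slot 4
707: h=5 → slot 5
732: h=4, probe 4,5,6 → slot 6
Table: [., ., ., ., 225, 707, 732, ., ., 490, 803, 244, 361]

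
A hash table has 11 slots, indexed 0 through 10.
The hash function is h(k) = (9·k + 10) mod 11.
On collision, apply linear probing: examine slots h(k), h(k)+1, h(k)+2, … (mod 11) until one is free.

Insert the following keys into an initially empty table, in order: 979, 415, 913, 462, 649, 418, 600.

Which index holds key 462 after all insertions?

1

Insert 979: h=10, slot 10 empty -> index 10.
Insert 415: h=5, slot 5 empty -> index 5.
Insert 913: h=10, slot 10 occupied -> index 0.
Insert 462: h=10, slots 10,0 occupied -> index 1.
Insert 649: h=10, slots 10,0,1 occupied -> index 2.
Insert 418: h=10, slots 10,0,1,2 occupied -> index 3.
Insert 600: h=9, slot 9 empty -> index 9.
Table: [913, 462, 649, 418, ∅, 415, ∅, ∅, ∅, 600, 979]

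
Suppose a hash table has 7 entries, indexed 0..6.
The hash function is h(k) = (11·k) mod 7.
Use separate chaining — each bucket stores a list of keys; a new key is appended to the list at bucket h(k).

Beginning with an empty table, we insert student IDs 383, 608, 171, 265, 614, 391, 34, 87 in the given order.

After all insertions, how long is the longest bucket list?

383 -> bucket 6
608 -> bucket 3
171 -> bucket 5
265 -> bucket 3 (collision)
614 -> bucket 6 (collision)
391 -> bucket 3 (collision)
34 -> bucket 3 (collision)
87 -> bucket 5 (collision)
Final buckets:
0: ∅
1: ∅
2: ∅
3: 608 -> 265 -> 391 -> 34
4: ∅
5: 171 -> 87
6: 383 -> 614

4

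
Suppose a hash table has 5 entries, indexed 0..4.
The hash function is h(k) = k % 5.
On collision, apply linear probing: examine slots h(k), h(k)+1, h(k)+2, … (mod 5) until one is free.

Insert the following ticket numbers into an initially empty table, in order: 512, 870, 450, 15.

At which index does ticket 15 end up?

3

512 hashes to 2; slot 2 is free → place at 2.
870 hashes to 0; slot 0 is free → place at 0.
450 hashes to 0; 0 taken → place at 1.
15 hashes to 0; 0,1,2 taken → place at 3.
Table: [870, 450, 512, 15, -]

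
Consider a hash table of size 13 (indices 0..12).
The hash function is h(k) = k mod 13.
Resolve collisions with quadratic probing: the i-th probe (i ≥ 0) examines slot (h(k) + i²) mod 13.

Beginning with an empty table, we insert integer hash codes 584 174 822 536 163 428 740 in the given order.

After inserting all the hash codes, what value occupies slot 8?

740

584 hashes to 12; slot 12 is free -> place at 12.
174 hashes to 5; slot 5 is free -> place at 5.
822 hashes to 3; slot 3 is free -> place at 3.
536 hashes to 3; 3 taken -> place at 4.
163 hashes to 7; slot 7 is free -> place at 7.
428 hashes to 12; 12 taken -> place at 0.
740 hashes to 12; 12,0,3 taken -> place at 8.
Table: [428, -, -, 822, 536, 174, -, 163, 740, -, -, -, 584]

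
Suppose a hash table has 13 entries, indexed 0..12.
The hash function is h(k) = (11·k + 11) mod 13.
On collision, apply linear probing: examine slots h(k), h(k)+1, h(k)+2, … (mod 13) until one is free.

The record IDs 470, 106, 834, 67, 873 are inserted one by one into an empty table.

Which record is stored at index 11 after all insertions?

873

470 hashes to 7; slot 7 is free -> place at 7.
106 hashes to 7; 7 taken -> place at 8.
834 hashes to 7; 7,8 taken -> place at 9.
67 hashes to 7; 7,8,9 taken -> place at 10.
873 hashes to 7; 7,8,9,10 taken -> place at 11.
Table: [., ., ., ., ., ., ., 470, 106, 834, 67, 873, .]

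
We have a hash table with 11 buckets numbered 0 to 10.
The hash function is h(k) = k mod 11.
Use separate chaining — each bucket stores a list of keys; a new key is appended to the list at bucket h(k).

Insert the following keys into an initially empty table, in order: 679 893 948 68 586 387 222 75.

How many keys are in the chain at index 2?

5

679 -> bucket 8
893 -> bucket 2
948 -> bucket 2 (collision)
68 -> bucket 2 (collision)
586 -> bucket 3
387 -> bucket 2 (collision)
222 -> bucket 2 (collision)
75 -> bucket 9
Final buckets:
0: -
1: -
2: 893 -> 948 -> 68 -> 387 -> 222
3: 586
4: -
5: -
6: -
7: -
8: 679
9: 75
10: -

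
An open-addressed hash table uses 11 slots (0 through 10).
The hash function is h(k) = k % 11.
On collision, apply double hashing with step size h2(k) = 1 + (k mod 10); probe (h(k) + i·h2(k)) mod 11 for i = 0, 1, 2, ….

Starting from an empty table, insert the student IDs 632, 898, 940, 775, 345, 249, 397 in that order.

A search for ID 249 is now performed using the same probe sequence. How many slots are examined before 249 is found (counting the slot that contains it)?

632: h=5 => slot 5
898: h=7 => slot 7
940: h=5, h2=1, probe 5,6 => slot 6
775: h=5, h2=6, probe 5,0 => slot 0
345: h=4 => slot 4
249: h=7, h2=10, probe 7,6,5,4,3 => slot 3
397: h=1 => slot 1
Table: [775, 397, _, 249, 345, 632, 940, 898, _, _, _]
Lookup 249: h=7, h2=10, probe 7,6,5,4,3 → found at 3.

5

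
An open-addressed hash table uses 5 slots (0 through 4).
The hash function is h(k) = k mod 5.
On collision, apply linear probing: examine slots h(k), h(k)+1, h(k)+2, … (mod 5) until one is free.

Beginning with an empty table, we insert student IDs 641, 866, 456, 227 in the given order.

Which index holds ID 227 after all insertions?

4

641: h=1 => slot 1
866: h=1, probe 1,2 => slot 2
456: h=1, probe 1,2,3 => slot 3
227: h=2, probe 2,3,4 => slot 4
Table: [—, 641, 866, 456, 227]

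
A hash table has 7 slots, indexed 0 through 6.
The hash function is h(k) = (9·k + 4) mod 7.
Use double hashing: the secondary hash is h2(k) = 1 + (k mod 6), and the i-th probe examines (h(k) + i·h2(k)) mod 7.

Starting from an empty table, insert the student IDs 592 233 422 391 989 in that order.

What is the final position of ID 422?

Insert 592: h=5, slot 5 empty => index 5.
Insert 233: h=1, slot 1 empty => index 1.
Insert 422: h=1, h2=3, slot 1 occupied => index 4.
Insert 391: h=2, slot 2 empty => index 2.
Insert 989: h=1, h2=6, slot 1 occupied => index 0.
Table: [989, 233, 391, —, 422, 592, —]

4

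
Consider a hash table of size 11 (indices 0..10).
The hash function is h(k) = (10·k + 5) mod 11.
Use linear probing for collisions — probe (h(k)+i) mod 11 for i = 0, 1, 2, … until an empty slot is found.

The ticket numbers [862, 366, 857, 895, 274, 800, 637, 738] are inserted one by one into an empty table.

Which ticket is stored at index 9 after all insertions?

637

862: h=1 → slot 1
366: h=2 → slot 2
857: h=6 → slot 6
895: h=1, probe 1,2,3 → slot 3
274: h=6, probe 6,7 → slot 7
800: h=8 → slot 8
637: h=6, probe 6,7,8,9 → slot 9
738: h=4 → slot 4
Table: [—, 862, 366, 895, 738, —, 857, 274, 800, 637, —]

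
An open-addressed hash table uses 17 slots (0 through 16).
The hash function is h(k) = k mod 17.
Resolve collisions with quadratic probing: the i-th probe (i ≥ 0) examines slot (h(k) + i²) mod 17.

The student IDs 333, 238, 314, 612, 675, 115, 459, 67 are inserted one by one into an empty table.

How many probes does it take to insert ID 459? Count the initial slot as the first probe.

3

333: h=10 -> slot 10
238: h=0 -> slot 0
314: h=8 -> slot 8
612: h=0, probe 0,1 -> slot 1
675: h=12 -> slot 12
115: h=13 -> slot 13
459: h=0, probe 0,1,4 -> slot 4
67: h=16 -> slot 16
Table: [238, 612, —, —, 459, —, —, —, 314, —, 333, —, 675, 115, —, —, 67]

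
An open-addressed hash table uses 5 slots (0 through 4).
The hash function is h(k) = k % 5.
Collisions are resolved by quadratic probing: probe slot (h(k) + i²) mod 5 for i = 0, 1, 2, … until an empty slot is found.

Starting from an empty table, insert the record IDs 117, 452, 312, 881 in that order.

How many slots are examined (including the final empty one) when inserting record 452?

Insert 117: h=2, slot 2 empty -> index 2.
Insert 452: h=2, slot 2 occupied -> index 3.
Insert 312: h=2, slots 2,3 occupied -> index 1.
Insert 881: h=1, slots 1,2 occupied -> index 0.
Table: [881, 312, 117, 452, _]

2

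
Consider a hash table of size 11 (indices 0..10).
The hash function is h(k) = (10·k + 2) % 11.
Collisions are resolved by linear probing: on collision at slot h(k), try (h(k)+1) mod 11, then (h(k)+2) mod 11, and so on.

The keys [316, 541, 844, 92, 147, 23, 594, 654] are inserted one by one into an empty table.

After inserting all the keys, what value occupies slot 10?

316: h=5 → slot 5
541: h=0 → slot 0
844: h=5, probe 5,6 → slot 6
92: h=9 → slot 9
147: h=9, probe 9,10 → slot 10
23: h=1 → slot 1
594: h=2 → slot 2
654: h=8 → slot 8
Table: [541, 23, 594, ., ., 316, 844, ., 654, 92, 147]

147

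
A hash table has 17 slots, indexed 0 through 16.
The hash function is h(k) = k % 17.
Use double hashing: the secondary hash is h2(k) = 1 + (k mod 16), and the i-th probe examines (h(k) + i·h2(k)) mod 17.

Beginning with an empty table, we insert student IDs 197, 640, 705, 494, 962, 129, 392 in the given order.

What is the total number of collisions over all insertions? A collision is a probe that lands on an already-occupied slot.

4

197: h=10 -> slot 10
640: h=11 -> slot 11
705: h=8 -> slot 8
494: h=1 -> slot 1
962: h=10, h2=3, probe 10,13 -> slot 13
129: h=10, h2=2, probe 10,12 -> slot 12
392: h=1, h2=9, probe 1,10,2 -> slot 2
Table: [∅, 494, 392, ∅, ∅, ∅, ∅, ∅, 705, ∅, 197, 640, 129, 962, ∅, ∅, ∅]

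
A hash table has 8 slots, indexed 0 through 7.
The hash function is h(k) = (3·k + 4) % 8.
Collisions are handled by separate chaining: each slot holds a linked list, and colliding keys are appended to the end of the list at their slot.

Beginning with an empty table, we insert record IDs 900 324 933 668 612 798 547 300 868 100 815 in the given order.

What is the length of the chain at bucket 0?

7

900 → bucket 0
324 → bucket 0 (collision)
933 → bucket 3
668 → bucket 0 (collision)
612 → bucket 0 (collision)
798 → bucket 6
547 → bucket 5
300 → bucket 0 (collision)
868 → bucket 0 (collision)
100 → bucket 0 (collision)
815 → bucket 1
Final buckets:
0: 900 -> 324 -> 668 -> 612 -> 300 -> 868 -> 100
1: 815
2: ∅
3: 933
4: ∅
5: 547
6: 798
7: ∅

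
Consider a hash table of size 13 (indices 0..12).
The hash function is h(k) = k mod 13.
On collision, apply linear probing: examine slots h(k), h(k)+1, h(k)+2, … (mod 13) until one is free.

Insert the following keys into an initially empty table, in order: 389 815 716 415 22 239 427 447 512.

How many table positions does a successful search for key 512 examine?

Insert 389: h=12, slot 12 empty => index 12.
Insert 815: h=9, slot 9 empty => index 9.
Insert 716: h=1, slot 1 empty => index 1.
Insert 415: h=12, slot 12 occupied => index 0.
Insert 22: h=9, slot 9 occupied => index 10.
Insert 239: h=5, slot 5 empty => index 5.
Insert 427: h=11, slot 11 empty => index 11.
Insert 447: h=5, slot 5 occupied => index 6.
Insert 512: h=5, slots 5,6 occupied => index 7.
Table: [415, 716, _, _, _, 239, 447, 512, _, 815, 22, 427, 389]
Lookup 512: h=5, probe 5,6,7 → found at 7.

3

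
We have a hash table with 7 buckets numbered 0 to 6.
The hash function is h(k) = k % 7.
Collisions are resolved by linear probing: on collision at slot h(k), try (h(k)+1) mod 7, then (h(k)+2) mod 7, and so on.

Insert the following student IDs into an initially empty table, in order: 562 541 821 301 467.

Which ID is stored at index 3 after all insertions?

541

562: h=2 → slot 2
541: h=2, probe 2,3 → slot 3
821: h=2, probe 2,3,4 → slot 4
301: h=0 → slot 0
467: h=5 → slot 5
Table: [301, _, 562, 541, 821, 467, _]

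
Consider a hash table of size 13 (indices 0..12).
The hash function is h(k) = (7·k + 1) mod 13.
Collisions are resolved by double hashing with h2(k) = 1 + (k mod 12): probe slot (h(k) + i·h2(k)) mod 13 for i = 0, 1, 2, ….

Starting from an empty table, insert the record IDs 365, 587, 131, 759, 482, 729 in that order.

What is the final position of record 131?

365: h=8 → slot 8
587: h=2 → slot 2
131: h=8, h2=12, probe 8,7 → slot 7
759: h=10 → slot 10
482: h=8, h2=3, probe 8,11 → slot 11
729: h=8, h2=10, probe 8,5 → slot 5
Table: [∅, ∅, 587, ∅, ∅, 729, ∅, 131, 365, ∅, 759, 482, ∅]

7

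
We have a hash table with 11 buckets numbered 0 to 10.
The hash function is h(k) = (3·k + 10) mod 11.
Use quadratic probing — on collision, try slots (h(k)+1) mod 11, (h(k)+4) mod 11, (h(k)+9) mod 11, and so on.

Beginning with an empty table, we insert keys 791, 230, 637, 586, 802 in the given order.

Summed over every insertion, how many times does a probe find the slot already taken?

7

Insert 791: h=7, slot 7 empty -> index 7.
Insert 230: h=7, slot 7 occupied -> index 8.
Insert 637: h=7, slots 7,8 occupied -> index 0.
Insert 586: h=8, slot 8 occupied -> index 9.
Insert 802: h=7, slots 7,8,0 occupied -> index 5.
Table: [637, —, —, —, —, 802, —, 791, 230, 586, —]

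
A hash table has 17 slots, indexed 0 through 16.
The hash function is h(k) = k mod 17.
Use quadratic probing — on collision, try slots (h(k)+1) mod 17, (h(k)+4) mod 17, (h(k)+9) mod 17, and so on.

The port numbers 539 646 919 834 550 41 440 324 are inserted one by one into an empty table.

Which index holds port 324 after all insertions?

539: h=12 -> slot 12
646: h=0 -> slot 0
919: h=1 -> slot 1
834: h=1, probe 1,2 -> slot 2
550: h=6 -> slot 6
41: h=7 -> slot 7
440: h=15 -> slot 15
324: h=1, probe 1,2,5 -> slot 5
Table: [646, 919, 834, ∅, ∅, 324, 550, 41, ∅, ∅, ∅, ∅, 539, ∅, ∅, 440, ∅]

5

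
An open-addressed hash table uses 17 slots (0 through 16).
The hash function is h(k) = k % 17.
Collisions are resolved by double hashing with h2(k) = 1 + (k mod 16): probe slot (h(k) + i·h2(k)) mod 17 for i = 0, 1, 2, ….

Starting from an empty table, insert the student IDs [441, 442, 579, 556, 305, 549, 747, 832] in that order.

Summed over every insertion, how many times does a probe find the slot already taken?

6

441: h=16 -> slot 16
442: h=0 -> slot 0
579: h=1 -> slot 1
556: h=12 -> slot 12
305: h=16, h2=2, probe 16,1,3 -> slot 3
549: h=5 -> slot 5
747: h=16, h2=12, probe 16,11 -> slot 11
832: h=16, h2=1, probe 16,0,1,2 -> slot 2
Table: [442, 579, 832, 305, -, 549, -, -, -, -, -, 747, 556, -, -, -, 441]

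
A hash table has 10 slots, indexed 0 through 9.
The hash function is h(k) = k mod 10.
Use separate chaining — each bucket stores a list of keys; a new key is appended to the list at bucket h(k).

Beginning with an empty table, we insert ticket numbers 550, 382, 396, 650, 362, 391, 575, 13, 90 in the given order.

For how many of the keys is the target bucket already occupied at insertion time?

3

Insert 550: h=0, bucket 0 empty -> new chain.
Insert 382: h=2, bucket 2 empty -> new chain.
Insert 396: h=6, bucket 6 empty -> new chain.
Insert 650: h=0, bucket 0 nonempty -> append to chain.
Insert 362: h=2, bucket 2 nonempty -> append to chain.
Insert 391: h=1, bucket 1 empty -> new chain.
Insert 575: h=5, bucket 5 empty -> new chain.
Insert 13: h=3, bucket 3 empty -> new chain.
Insert 90: h=0, bucket 0 nonempty -> append to chain.
Final buckets:
0: 550 -> 650 -> 90
1: 391
2: 382 -> 362
3: 13
4: -
5: 575
6: 396
7: -
8: -
9: -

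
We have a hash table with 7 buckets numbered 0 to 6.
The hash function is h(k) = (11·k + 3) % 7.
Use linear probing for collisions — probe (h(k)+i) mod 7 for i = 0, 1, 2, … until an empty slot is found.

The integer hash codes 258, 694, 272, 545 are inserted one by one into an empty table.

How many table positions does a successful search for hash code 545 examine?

258 hashes to 6; slot 6 is free => place at 6.
694 hashes to 0; slot 0 is free => place at 0.
272 hashes to 6; 6,0 taken => place at 1.
545 hashes to 6; 6,0,1 taken => place at 2.
Table: [694, 272, 545, ∅, ∅, ∅, 258]
Lookup 545: h=6, probe 6,0,1,2 → found at 2.

4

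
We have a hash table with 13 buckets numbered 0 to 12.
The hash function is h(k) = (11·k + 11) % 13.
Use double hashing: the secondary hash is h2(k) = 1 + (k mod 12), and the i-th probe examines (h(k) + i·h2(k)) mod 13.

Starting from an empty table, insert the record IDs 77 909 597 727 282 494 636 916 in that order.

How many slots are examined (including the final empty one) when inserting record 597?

3

Insert 77: h=0, slot 0 empty => index 0.
Insert 909: h=0, h2=10, slot 0 occupied => index 10.
Insert 597: h=0, h2=10, slots 0,10 occupied => index 7.
Insert 727: h=0, h2=8, slot 0 occupied => index 8.
Insert 282: h=6, slot 6 empty => index 6.
Insert 494: h=11, slot 11 empty => index 11.
Insert 636: h=0, h2=1, slot 0 occupied => index 1.
Insert 916: h=12, slot 12 empty => index 12.
Table: [77, 636, -, -, -, -, 282, 597, 727, -, 909, 494, 916]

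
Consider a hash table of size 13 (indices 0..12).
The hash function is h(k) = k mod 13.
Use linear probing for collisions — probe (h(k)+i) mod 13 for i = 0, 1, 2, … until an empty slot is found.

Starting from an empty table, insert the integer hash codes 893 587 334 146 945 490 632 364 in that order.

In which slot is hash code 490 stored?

12

893 hashes to 9; slot 9 is free -> place at 9.
587 hashes to 2; slot 2 is free -> place at 2.
334 hashes to 9; 9 taken -> place at 10.
146 hashes to 3; slot 3 is free -> place at 3.
945 hashes to 9; 9,10 taken -> place at 11.
490 hashes to 9; 9,10,11 taken -> place at 12.
632 hashes to 8; slot 8 is free -> place at 8.
364 hashes to 0; slot 0 is free -> place at 0.
Table: [364, ., 587, 146, ., ., ., ., 632, 893, 334, 945, 490]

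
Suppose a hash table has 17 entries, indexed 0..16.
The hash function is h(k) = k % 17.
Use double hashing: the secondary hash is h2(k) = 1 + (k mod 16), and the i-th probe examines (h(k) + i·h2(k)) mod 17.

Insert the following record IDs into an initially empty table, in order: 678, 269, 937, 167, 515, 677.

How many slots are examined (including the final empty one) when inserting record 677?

2

Insert 678: h=15, slot 15 empty => index 15.
Insert 269: h=14, slot 14 empty => index 14.
Insert 937: h=2, slot 2 empty => index 2.
Insert 167: h=14, h2=8, slot 14 occupied => index 5.
Insert 515: h=5, h2=4, slot 5 occupied => index 9.
Insert 677: h=14, h2=6, slot 14 occupied => index 3.
Table: [_, _, 937, 677, _, 167, _, _, _, 515, _, _, _, _, 269, 678, _]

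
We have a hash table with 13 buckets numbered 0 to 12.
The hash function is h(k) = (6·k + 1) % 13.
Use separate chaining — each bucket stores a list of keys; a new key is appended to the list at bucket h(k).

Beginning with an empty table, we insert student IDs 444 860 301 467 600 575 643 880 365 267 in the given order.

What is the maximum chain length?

Insert 444: h=0, bucket 0 empty → new chain.
Insert 860: h=0, bucket 0 nonempty → append to chain.
Insert 301: h=0, bucket 0 nonempty → append to chain.
Insert 467: h=8, bucket 8 empty → new chain.
Insert 600: h=0, bucket 0 nonempty → append to chain.
Insert 575: h=6, bucket 6 empty → new chain.
Insert 643: h=11, bucket 11 empty → new chain.
Insert 880: h=3, bucket 3 empty → new chain.
Insert 365: h=7, bucket 7 empty → new chain.
Insert 267: h=4, bucket 4 empty → new chain.
Final buckets:
0: 444 -> 860 -> 301 -> 600
1: —
2: —
3: 880
4: 267
5: —
6: 575
7: 365
8: 467
9: —
10: —
11: 643
12: —

4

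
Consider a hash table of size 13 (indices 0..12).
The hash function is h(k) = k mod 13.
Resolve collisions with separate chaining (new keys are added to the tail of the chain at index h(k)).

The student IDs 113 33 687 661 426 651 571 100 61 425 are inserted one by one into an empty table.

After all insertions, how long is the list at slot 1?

Insert 113: h=9, bucket 9 empty → new chain.
Insert 33: h=7, bucket 7 empty → new chain.
Insert 687: h=11, bucket 11 empty → new chain.
Insert 661: h=11, bucket 11 nonempty → append to chain.
Insert 426: h=10, bucket 10 empty → new chain.
Insert 651: h=1, bucket 1 empty → new chain.
Insert 571: h=12, bucket 12 empty → new chain.
Insert 100: h=9, bucket 9 nonempty → append to chain.
Insert 61: h=9, bucket 9 nonempty → append to chain.
Insert 425: h=9, bucket 9 nonempty → append to chain.
Final buckets:
0: -
1: 651
2: -
3: -
4: -
5: -
6: -
7: 33
8: -
9: 113 -> 100 -> 61 -> 425
10: 426
11: 687 -> 661
12: 571

1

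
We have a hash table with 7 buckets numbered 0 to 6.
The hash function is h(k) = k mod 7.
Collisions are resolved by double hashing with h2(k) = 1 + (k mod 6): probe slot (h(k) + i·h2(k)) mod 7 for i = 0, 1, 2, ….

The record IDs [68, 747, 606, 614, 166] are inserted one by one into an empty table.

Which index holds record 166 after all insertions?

68: h=5 -> slot 5
747: h=5, h2=4, probe 5,2 -> slot 2
606: h=4 -> slot 4
614: h=5, h2=3, probe 5,1 -> slot 1
166: h=5, h2=5, probe 5,3 -> slot 3
Table: [_, 614, 747, 166, 606, 68, _]

3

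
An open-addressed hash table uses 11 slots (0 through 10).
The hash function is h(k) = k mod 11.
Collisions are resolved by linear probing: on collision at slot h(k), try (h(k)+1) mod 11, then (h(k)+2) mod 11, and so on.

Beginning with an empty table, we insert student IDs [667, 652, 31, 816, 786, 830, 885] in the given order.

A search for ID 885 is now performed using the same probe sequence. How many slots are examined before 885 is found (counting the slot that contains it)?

Insert 667: h=7, slot 7 empty -> index 7.
Insert 652: h=3, slot 3 empty -> index 3.
Insert 31: h=9, slot 9 empty -> index 9.
Insert 816: h=2, slot 2 empty -> index 2.
Insert 786: h=5, slot 5 empty -> index 5.
Insert 830: h=5, slot 5 occupied -> index 6.
Insert 885: h=5, slots 5,6,7 occupied -> index 8.
Table: [—, —, 816, 652, —, 786, 830, 667, 885, 31, —]
Lookup 885: h=5, probe 5,6,7,8 → found at 8.

4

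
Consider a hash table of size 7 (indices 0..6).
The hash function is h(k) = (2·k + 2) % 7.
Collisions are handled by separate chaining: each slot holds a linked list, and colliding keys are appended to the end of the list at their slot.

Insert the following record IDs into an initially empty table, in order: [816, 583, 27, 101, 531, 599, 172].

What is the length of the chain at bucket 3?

3

Insert 816: h=3, bucket 3 empty → new chain.
Insert 583: h=6, bucket 6 empty → new chain.
Insert 27: h=0, bucket 0 empty → new chain.
Insert 101: h=1, bucket 1 empty → new chain.
Insert 531: h=0, bucket 0 nonempty → append to chain.
Insert 599: h=3, bucket 3 nonempty → append to chain.
Insert 172: h=3, bucket 3 nonempty → append to chain.
Final buckets:
0: 27 -> 531
1: 101
2: _
3: 816 -> 599 -> 172
4: _
5: _
6: 583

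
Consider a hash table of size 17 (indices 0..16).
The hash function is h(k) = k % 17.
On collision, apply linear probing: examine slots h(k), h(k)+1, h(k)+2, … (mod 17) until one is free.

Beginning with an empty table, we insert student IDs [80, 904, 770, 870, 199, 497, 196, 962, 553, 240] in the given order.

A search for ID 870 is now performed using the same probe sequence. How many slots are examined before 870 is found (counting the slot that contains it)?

80: h=12 -> slot 12
904: h=3 -> slot 3
770: h=5 -> slot 5
870: h=3, probe 3,4 -> slot 4
199: h=12, probe 12,13 -> slot 13
497: h=4, probe 4,5,6 -> slot 6
196: h=9 -> slot 9
962: h=10 -> slot 10
553: h=9, probe 9,10,11 -> slot 11
240: h=2 -> slot 2
Table: [., ., 240, 904, 870, 770, 497, ., ., 196, 962, 553, 80, 199, ., ., .]
Lookup 870: h=3, probe 3,4 → found at 4.

2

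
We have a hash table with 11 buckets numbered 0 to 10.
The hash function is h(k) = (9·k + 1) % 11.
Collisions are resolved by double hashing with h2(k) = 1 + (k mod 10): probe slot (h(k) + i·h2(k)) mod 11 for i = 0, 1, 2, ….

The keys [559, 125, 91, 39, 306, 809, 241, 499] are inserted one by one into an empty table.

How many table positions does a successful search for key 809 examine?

559: h=5 => slot 5
125: h=4 => slot 4
91: h=6 => slot 6
39: h=0 => slot 0
306: h=5, h2=7, probe 5,1 => slot 1
809: h=0, h2=10, probe 0,10 => slot 10
241: h=3 => slot 3
499: h=4, h2=10, probe 4,3,2 => slot 2
Table: [39, 306, 499, 241, 125, 559, 91, -, -, -, 809]
Lookup 809: h=0, h2=10, probe 0,10 → found at 10.

2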